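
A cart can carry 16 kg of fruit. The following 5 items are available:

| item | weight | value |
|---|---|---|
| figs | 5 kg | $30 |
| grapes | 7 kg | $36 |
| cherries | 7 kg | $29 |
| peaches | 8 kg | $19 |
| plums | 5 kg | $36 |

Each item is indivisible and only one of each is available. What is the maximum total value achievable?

Check high-value combinations within 16 kg:
- grapes+plums: weight 7+5=12, value 36+36=72
- figs+plums: weight 5+5=10, value 30+36=66
- figs+grapes: weight 5+7=12, value 30+36=66
- cherries+plums: weight 7+5=12, value 29+36=65
Best: $72.

$72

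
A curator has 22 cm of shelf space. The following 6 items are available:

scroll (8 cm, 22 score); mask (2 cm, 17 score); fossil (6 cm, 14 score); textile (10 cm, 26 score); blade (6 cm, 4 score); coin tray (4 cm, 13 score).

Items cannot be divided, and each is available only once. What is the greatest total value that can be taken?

70 score

This is a 0/1 knapsack; check combinations near the capacity.
- mask+fossil+textile+coin tray: length 2+6+10+4=22, value 17+14+26+13=70
- scroll+mask+fossil+coin tray: length 8+2+6+4=20, value 22+17+14+13=66
- scroll+mask+textile: length 8+2+10=20, value 22+17+26=65
- scroll+textile+coin tray: length 8+10+4=22, value 22+26+13=61
- mask+textile+blade+coin tray: length 2+10+6+4=22, value 17+26+4+13=60
Best: 70 score.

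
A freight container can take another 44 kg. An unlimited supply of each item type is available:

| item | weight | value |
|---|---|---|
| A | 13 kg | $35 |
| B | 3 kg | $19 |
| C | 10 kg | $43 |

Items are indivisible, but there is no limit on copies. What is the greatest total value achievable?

Best value-per-unit is B at 19/3, and filling with it alone uses weight 14×3=42. No mix of the others beats 14×19 = 266.

$266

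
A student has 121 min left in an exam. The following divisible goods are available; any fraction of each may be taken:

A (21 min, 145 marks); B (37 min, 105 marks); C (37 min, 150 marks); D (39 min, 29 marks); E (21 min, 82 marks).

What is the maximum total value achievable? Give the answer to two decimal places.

485.72

Take in order of value per unit:
- A (145/21 per unit): all 21 → value 145, running total 145.00
- C (150/37 per unit): all 37 → value 150, running total 295.00
- E (82/21 per unit): all 21 → value 82, running total 377.00
- B (105/37 per unit): all 37 → value 105, running total 482.00
- D (29/39 per unit): 5 of 39 → value 5×29/39 = 3.7179, running total 485.72
Total 485.72.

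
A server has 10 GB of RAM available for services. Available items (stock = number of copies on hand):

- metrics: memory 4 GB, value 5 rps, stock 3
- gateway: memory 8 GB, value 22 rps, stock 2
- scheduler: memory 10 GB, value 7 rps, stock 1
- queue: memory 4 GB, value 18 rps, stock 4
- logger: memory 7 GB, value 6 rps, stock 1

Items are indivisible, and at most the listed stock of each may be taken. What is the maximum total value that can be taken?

Best selections within memory 10 and stock limits:
- 2×queue: memory 8, value 36
- 1×metrics + 1×queue: memory 8, value 23
Best: 36 rps.

36 rps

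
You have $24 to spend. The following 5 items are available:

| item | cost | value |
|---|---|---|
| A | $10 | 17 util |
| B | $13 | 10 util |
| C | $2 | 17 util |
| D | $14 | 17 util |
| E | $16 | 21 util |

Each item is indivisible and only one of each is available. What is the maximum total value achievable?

Check high-value combinations within $24:
- C+E: cost 2+16=18, value 17+21=38
- A+C: cost 10+2=12, value 17+17=34
- C+D: cost 2+14=16, value 17+17=34
- A+D: cost 10+14=24, value 17+17=34
- B+C: cost 13+2=15, value 10+17=27
Best: 38 util.

38 util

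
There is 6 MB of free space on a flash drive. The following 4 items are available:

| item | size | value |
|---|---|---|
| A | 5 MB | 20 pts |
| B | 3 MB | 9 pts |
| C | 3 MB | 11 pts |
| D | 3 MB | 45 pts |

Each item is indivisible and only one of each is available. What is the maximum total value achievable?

56 pts

This is a 0/1 knapsack; check combinations near the capacity.
- C+D: size 3+3=6, value 11+45=56
- B+D: size 3+3=6, value 9+45=54
- D: size 3, value 45
- A: size 5, value 20
Best: 56 pts.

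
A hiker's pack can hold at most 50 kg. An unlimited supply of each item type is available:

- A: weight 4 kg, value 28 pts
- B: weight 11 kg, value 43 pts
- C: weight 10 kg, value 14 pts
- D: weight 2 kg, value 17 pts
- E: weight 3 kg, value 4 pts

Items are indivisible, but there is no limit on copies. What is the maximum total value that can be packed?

425 pts

Best value-per-unit is D at 17/2, and filling with it alone uses weight 25×2=50. No mix of the others beats 25×17 = 425.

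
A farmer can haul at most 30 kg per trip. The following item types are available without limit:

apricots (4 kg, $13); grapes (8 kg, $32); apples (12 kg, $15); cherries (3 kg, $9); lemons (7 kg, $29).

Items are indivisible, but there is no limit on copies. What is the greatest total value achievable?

$122

Best value-per-unit is lemons at 29/7; filling with it alone gives 4×29 = 116.
Optimal mix: 2×grapes + 2×lemons → weight 30, value 122.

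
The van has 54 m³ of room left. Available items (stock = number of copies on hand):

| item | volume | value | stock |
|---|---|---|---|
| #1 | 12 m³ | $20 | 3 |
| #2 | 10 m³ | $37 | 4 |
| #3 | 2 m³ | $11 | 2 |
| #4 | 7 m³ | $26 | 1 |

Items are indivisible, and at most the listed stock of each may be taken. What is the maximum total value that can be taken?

Best selections within volume 54 and stock limits:
- 4×#2 + 2×#3 + 1×#4: volume 51, value 196
- 4×#2 + 1×#3 + 1×#4: volume 49, value 185
- 1×#1 + 3×#2 + 2×#3 + 1×#4: volume 53, value 179
- 1×#1 + 4×#2 + 1×#3: volume 54, value 179
Best: $196.

$196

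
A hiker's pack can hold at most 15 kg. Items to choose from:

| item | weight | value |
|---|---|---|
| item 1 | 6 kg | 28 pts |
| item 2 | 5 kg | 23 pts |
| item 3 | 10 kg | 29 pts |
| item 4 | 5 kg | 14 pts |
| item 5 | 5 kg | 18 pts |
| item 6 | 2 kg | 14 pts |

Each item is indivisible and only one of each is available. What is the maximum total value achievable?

65 pts

Check high-value combinations within 15 kg:
- item 1+item 2+item 6: weight 6+5+2=13, value 28+23+14=65
- item 1+item 5+item 6: weight 6+5+2=13, value 28+18+14=60
- item 1+item 4+item 6: weight 6+5+2=13, value 28+14+14=56
- item 2+item 5+item 6: weight 5+5+2=12, value 23+18+14=55
Best: 65 pts.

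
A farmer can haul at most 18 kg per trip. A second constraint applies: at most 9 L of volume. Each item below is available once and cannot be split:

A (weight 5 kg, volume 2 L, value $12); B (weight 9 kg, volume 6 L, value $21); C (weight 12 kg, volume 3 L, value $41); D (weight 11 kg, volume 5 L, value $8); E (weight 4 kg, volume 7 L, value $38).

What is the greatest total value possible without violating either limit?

$53

Feasible sets respecting both limits:
- A+C: weight 17, volume 5, value 53
- A+E: weight 9, volume 9, value 50
- C: weight 12, volume 3, value 41
Best: $53.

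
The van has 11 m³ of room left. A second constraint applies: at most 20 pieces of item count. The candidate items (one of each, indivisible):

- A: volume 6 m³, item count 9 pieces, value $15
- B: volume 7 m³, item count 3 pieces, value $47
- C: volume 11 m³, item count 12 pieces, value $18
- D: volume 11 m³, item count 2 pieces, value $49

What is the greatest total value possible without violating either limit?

$49

Feasible sets respecting both limits:
- D: volume 11, item count 2, value 49
- B: volume 7, item count 3, value 47
- C: volume 11, item count 12, value 18
Best: $49.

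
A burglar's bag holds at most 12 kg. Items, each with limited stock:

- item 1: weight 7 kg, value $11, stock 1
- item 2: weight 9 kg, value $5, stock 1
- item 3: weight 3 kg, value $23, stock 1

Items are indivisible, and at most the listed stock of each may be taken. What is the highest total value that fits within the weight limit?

Best selections within weight 12 and stock limits:
- 1×item 1 + 1×item 3: weight 10, value 34
- 1×item 2 + 1×item 3: weight 12, value 28
- 1×item 3: weight 3, value 23
- 1×item 1: weight 7, value 11
Best: $34.

$34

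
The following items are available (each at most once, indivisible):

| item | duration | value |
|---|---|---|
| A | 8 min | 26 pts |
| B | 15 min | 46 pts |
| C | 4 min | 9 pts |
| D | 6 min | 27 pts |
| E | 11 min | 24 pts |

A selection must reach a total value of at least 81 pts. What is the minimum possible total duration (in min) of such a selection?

Subsets with value ≥ 81, sorted by total duration:
- B+C+D: duration 25, value 82
- A+B+C: duration 27, value 81
Minimum duration: 25 min.

25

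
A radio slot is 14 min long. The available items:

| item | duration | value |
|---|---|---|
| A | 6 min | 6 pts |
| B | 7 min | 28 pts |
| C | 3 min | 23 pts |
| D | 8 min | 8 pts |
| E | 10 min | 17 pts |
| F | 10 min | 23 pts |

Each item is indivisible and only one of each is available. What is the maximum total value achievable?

51 pts

This is a 0/1 knapsack; check combinations near the capacity.
- B+C: duration 7+3=10, value 28+23=51
- C+F: duration 3+10=13, value 23+23=46
- C+E: duration 3+10=13, value 23+17=40
- A+B: duration 6+7=13, value 6+28=34
- C+D: duration 3+8=11, value 23+8=31
Best: 51 pts.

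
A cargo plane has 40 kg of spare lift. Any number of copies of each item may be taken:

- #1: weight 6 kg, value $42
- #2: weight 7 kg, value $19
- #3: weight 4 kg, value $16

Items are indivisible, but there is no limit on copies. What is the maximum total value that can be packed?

$268

Best value-per-unit is #1 at 42/6; filling with it alone gives 6×42 = 252.
Optimal mix: 6×#1 + 1×#3 → weight 40, value 268.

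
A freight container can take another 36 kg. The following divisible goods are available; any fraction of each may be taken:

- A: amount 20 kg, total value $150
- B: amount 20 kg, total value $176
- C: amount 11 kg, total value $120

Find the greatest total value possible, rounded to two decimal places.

333.50

Take in order of value per unit:
- C (120/11 per unit): all 11 → value 120, running total 120.00
- B (176/20 per unit): all 20 → value 176, running total 296.00
- A (150/20 per unit): 5 of 20 → value 5×150/20 = 37.5000, running total 333.50
Total 333.50.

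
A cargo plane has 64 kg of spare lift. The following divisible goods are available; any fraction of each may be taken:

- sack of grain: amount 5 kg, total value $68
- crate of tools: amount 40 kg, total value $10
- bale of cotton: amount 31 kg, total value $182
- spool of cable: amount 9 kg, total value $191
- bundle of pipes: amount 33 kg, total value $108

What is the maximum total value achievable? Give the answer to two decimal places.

Take in order of value per unit:
- spool of cable (191/9 per unit): all 9 → value 191, running total 191.00
- sack of grain (68/5 per unit): all 5 → value 68, running total 259.00
- bale of cotton (182/31 per unit): all 31 → value 182, running total 441.00
- bundle of pipes (108/33 per unit): 19 of 33 → value 19×108/33 = 62.1818, running total 503.18
Total 503.18.

503.18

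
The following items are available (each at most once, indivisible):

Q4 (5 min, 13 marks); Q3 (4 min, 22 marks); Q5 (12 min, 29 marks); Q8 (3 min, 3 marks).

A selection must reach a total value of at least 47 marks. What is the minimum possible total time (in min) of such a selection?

Subsets with value ≥ 47, sorted by total time:
- Q3+Q5: time 16, value 51
- Q3+Q5+Q8: time 19, value 54
Minimum time: 16 min.

16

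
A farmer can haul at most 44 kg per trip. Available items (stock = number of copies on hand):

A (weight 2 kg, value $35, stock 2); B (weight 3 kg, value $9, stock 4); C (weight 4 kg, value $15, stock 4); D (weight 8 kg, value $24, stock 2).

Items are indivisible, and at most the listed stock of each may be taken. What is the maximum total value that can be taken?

$199

Best selections within weight 44 and stock limits:
- 2×A + 4×B + 3×C + 2×D: weight 44, value 199
- 2×A + 2×B + 4×C + 2×D: weight 42, value 196
- 2×A + 4×B + 4×C + 1×D: weight 40, value 190
- 2×A + 3×B + 3×C + 2×D: weight 41, value 190
Best: $199.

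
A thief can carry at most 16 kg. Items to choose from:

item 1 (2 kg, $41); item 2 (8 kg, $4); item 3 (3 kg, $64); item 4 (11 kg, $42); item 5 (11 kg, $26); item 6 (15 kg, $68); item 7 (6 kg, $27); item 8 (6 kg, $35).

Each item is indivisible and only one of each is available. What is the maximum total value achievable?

$147

Check high-value combinations within 16 kg:
- item 1+item 3+item 4: weight 2+3+11=16, value 41+64+42=147
- item 1+item 3+item 8: weight 2+3+6=11, value 41+64+35=140
- item 1+item 3+item 7: weight 2+3+6=11, value 41+64+27=132
Best: $147.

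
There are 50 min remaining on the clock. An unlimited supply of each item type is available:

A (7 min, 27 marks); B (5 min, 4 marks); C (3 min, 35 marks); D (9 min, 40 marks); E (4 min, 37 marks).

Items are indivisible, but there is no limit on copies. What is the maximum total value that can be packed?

564 marks

Best value-per-unit is C at 35/3; filling with it alone gives 16×35 = 560.
Optimal mix: 14×C + 2×E → time 50, value 564.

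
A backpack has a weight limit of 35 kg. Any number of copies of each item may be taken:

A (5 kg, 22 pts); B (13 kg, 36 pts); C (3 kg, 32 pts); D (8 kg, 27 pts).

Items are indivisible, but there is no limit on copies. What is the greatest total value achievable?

352 pts

Best value-per-unit is C at 32/3, and filling with it alone uses weight 11×3=33. No mix of the others beats 11×32 = 352.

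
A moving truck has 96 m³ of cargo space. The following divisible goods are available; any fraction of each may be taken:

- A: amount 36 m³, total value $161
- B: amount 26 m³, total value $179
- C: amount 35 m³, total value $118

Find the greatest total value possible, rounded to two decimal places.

454.63

Take in order of value per unit:
- B (179/26 per unit): all 26 → value 179, running total 179.00
- A (161/36 per unit): all 36 → value 161, running total 340.00
- C (118/35 per unit): 34 of 35 → value 34×118/35 = 114.6286, running total 454.63
Total 454.63.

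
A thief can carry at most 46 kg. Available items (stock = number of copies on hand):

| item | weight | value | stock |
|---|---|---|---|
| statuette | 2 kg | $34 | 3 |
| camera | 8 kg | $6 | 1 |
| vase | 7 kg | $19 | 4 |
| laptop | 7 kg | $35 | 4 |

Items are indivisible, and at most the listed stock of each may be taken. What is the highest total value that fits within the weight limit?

Best selections within weight 46 and stock limits:
- 3×statuette + 1×vase + 4×laptop: weight 41, value 261
- 3×statuette + 1×camera + 4×laptop: weight 42, value 248
Best: $261.

$261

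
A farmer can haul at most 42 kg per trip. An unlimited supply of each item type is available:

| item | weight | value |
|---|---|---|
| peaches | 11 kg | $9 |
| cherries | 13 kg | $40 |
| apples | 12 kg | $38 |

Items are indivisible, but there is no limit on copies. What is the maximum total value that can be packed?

Best value-per-unit is apples at 38/12; filling with it alone gives 3×38 = 114.
Optimal mix: 3×cherries → weight 39, value 120.

$120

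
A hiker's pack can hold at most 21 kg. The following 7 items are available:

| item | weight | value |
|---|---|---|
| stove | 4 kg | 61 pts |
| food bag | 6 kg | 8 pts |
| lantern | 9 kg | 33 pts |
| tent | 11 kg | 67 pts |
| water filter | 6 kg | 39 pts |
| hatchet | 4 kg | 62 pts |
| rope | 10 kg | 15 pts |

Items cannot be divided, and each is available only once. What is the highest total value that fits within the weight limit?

190 pts

This is a 0/1 knapsack; check combinations near the capacity.
- stove+tent+hatchet: weight 4+11+4=19, value 61+67+62=190
- stove+food bag+water filter+hatchet: weight 4+6+6+4=20, value 61+8+39+62=170
- tent+water filter+hatchet: weight 11+6+4=21, value 67+39+62=168
- stove+tent+water filter: weight 4+11+6=21, value 61+67+39=167
- stove+water filter+hatchet: weight 4+6+4=14, value 61+39+62=162
Best: 190 pts.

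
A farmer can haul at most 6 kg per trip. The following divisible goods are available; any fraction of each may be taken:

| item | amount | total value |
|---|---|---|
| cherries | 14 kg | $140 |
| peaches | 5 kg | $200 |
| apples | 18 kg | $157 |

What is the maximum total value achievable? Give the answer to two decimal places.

210.00

Take in order of value per unit:
- peaches (200/5 per unit): all 5 → value 200, running total 200.00
- cherries (140/14 per unit): 1 of 14 → value 1×140/14 = 10.0000, running total 210.00
Total 210.00.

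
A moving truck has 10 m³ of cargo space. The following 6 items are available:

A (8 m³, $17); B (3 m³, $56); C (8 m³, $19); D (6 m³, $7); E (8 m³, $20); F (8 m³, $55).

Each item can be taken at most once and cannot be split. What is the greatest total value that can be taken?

This is a 0/1 knapsack; check combinations near the capacity.
- B+D: volume 3+6=9, value 56+7=63
- B: volume 3, value 56
- F: volume 8, value 55
- E: volume 8, value 20
- C: volume 8, value 19
Best: $63.

$63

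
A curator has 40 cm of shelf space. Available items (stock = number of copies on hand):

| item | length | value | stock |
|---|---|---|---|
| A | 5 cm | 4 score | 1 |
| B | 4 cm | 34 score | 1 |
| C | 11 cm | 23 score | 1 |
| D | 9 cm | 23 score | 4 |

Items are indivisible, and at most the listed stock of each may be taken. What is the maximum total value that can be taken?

Top feasible selections:
- 1×B + 4×D: length 40, value 126
- 1×A + 1×B + 3×D: length 36, value 107
- 1×A + 1×B + 1×C + 2×D: length 38, value 107
Best: 126 score.

126 score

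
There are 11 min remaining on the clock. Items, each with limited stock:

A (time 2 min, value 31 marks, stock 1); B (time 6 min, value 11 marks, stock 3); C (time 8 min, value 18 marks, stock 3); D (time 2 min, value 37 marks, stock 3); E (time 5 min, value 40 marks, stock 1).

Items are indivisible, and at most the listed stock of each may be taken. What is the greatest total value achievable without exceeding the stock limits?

Best selections within time 11 and stock limits:
- 3×D + 1×E: time 11, value 151
- 1×A + 2×D + 1×E: time 11, value 145
- 1×A + 3×D: time 8, value 142
- 2×D + 1×E: time 9, value 114
Best: 151 marks.

151 marks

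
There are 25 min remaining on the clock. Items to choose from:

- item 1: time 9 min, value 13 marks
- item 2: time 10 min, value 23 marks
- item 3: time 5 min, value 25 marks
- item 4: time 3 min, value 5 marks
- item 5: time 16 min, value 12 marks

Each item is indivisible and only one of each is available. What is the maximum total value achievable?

Check high-value combinations within 25 min:
- item 1+item 2+item 3: time 9+10+5=24, value 13+23+25=61
- item 2+item 3+item 4: time 10+5+3=18, value 23+25+5=53
- item 2+item 3: time 10+5=15, value 23+25=48
- item 1+item 3+item 4: time 9+5+3=17, value 13+25+5=43
- item 3+item 4+item 5: time 5+3+16=24, value 25+5+12=42
Best: 61 marks.

61 marks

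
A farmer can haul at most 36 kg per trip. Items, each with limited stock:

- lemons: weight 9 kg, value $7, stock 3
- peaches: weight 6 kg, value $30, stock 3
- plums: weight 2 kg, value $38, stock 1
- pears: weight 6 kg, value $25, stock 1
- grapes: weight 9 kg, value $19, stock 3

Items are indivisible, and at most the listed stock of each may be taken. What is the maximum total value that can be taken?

$172

Best selections within weight 36 and stock limits:
- 3×peaches + 1×plums + 1×pears + 1×grapes: weight 35, value 172
- 1×lemons + 3×peaches + 1×plums + 1×pears: weight 35, value 160
- 3×peaches + 1×plums + 1×pears: weight 26, value 153
Best: $172.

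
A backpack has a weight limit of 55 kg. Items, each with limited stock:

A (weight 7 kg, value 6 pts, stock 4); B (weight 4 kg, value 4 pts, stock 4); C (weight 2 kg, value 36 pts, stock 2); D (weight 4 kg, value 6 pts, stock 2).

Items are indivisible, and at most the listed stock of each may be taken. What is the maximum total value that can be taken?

Top feasible selections:
- 4×A + 3×B + 2×C + 2×D: weight 52, value 120
- 3×A + 4×B + 2×C + 2×D: weight 49, value 118
- 4×A + 4×B + 2×C + 1×D: weight 52, value 118
- 4×A + 2×B + 2×C + 2×D: weight 48, value 116
Best: 120 pts.

120 pts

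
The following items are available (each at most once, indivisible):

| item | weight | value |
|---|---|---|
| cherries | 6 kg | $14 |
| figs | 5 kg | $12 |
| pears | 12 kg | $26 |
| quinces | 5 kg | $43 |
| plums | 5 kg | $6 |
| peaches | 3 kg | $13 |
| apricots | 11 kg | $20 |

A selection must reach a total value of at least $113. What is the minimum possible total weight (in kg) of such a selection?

Subsets with value ≥ 113, sorted by total weight:
- cherries+figs+pears+quinces+plums+peaches: weight 36, value 114
- figs+pears+quinces+peaches+apricots: weight 36, value 114
- cherries+pears+quinces+peaches+apricots: weight 37, value 116
Minimum weight: 36 kg.

36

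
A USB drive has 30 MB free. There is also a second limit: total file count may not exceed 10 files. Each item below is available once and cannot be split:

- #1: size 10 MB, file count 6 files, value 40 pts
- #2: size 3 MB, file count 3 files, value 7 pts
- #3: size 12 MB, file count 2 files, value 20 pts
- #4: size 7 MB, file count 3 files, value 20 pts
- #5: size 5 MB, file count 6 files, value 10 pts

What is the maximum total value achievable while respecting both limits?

60 pts

Feasible sets respecting both limits:
- #1+#3: size 22, file count 8, value 60
- #1+#4: size 17, file count 9, value 60
- #1+#2: size 13, file count 9, value 47
Best: 60 pts.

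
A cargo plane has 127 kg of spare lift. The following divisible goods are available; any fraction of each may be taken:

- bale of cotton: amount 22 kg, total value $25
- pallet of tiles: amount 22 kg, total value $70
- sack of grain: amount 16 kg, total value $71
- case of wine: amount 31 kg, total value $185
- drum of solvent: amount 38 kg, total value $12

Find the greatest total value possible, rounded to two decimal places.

362.37

Take in order of value per unit:
- case of wine (185/31 per unit): all 31 → value 185, running total 185.00
- sack of grain (71/16 per unit): all 16 → value 71, running total 256.00
- pallet of tiles (70/22 per unit): all 22 → value 70, running total 326.00
- bale of cotton (25/22 per unit): all 22 → value 25, running total 351.00
- drum of solvent (12/38 per unit): 36 of 38 → value 36×12/38 = 11.3684, running total 362.37
Total 362.37.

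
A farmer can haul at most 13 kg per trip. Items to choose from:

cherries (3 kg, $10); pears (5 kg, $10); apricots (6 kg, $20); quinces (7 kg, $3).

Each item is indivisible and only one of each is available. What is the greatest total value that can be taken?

Check high-value combinations within 13 kg:
- cherries+apricots: weight 3+6=9, value 10+20=30
- pears+apricots: weight 5+6=11, value 10+20=30
- apricots+quinces: weight 6+7=13, value 20+3=23
Best: $30.

$30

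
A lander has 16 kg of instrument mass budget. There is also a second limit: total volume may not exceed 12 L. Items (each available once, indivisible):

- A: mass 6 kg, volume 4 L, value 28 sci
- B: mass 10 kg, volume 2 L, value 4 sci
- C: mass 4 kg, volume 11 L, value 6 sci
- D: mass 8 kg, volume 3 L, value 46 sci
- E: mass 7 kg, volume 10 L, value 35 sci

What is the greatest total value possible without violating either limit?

74 sci

Feasible sets respecting both limits:
- A+D: mass 14, volume 7, value 74
- D: mass 8, volume 3, value 46
- E: mass 7, volume 10, value 35
Best: 74 sci.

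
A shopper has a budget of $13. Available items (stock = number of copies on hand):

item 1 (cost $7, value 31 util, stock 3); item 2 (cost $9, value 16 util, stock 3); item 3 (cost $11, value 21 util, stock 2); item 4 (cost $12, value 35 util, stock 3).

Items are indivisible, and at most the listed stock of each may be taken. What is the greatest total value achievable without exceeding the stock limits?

35 util

Best selections within cost 13 and stock limits:
- 1×item 4: cost 12, value 35
- 1×item 1: cost 7, value 31
- 1×item 3: cost 11, value 21
- 1×item 2: cost 9, value 16
Best: 35 util.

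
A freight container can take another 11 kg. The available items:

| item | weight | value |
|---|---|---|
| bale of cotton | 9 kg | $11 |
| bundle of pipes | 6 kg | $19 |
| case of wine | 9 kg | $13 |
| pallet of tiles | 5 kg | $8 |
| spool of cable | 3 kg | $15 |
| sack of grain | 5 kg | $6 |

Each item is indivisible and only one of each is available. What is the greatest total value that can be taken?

Check high-value combinations within 11 kg:
- bundle of pipes+spool of cable: weight 6+3=9, value 19+15=34
- bundle of pipes+pallet of tiles: weight 6+5=11, value 19+8=27
- bundle of pipes+sack of grain: weight 6+5=11, value 19+6=25
- pallet of tiles+spool of cable: weight 5+3=8, value 8+15=23
- spool of cable+sack of grain: weight 3+5=8, value 15+6=21
Best: $34.

$34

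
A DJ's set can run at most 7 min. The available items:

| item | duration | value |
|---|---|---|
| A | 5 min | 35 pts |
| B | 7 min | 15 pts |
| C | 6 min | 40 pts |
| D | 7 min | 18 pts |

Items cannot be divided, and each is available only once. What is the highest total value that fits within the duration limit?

40 pts

Check high-value combinations within 7 min:
- C: duration 6, value 40
- A: duration 5, value 35
- D: duration 7, value 18
- B: duration 7, value 15
Best: 40 pts.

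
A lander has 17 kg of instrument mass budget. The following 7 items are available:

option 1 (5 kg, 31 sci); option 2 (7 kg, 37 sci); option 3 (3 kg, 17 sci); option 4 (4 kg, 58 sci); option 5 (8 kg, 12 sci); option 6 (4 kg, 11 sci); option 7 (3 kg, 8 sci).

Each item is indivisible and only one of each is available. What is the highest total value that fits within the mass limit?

Check high-value combinations within 17 kg:
- option 1+option 2+option 4: mass 5+7+4=16, value 31+37+58=126
- option 2+option 3+option 4+option 7: mass 7+3+4+3=17, value 37+17+58+8=120
- option 1+option 3+option 4+option 6: mass 5+3+4+4=16, value 31+17+58+11=117
Best: 126 sci.

126 sci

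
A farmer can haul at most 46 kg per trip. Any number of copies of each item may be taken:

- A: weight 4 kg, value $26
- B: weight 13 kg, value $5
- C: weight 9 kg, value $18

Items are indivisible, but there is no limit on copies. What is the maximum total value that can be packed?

Best value-per-unit is A at 26/4, and filling with it alone uses weight 11×4=44. No mix of the others beats 11×26 = 286.

$286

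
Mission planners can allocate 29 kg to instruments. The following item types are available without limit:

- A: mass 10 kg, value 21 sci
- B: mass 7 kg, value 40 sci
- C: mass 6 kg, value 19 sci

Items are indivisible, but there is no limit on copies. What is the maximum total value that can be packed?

160 sci

Best value-per-unit is B at 40/7, and filling with it alone uses mass 4×7=28. No mix of the others beats 4×40 = 160.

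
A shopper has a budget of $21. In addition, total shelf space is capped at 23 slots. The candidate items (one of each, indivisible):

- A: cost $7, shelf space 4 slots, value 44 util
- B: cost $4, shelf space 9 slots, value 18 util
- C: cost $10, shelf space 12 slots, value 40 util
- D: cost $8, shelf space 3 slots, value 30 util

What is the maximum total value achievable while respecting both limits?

92 util

Feasible sets respecting both limits:
- A+B+D: cost 19, shelf space 16, value 92
- A+C: cost 17, shelf space 16, value 84
- A+D: cost 15, shelf space 7, value 74
- C+D: cost 18, shelf space 15, value 70
Best: 92 util.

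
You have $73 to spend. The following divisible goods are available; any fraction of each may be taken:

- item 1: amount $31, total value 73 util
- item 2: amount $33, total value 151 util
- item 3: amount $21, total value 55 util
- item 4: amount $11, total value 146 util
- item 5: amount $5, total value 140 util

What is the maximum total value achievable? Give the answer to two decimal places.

499.06

Take in order of value per unit:
- item 5 (140/5 per unit): all 5 → value 140, running total 140.00
- item 4 (146/11 per unit): all 11 → value 146, running total 286.00
- item 2 (151/33 per unit): all 33 → value 151, running total 437.00
- item 3 (55/21 per unit): all 21 → value 55, running total 492.00
- item 1 (73/31 per unit): 3 of 31 → value 3×73/31 = 7.0645, running total 499.06
Total 499.06.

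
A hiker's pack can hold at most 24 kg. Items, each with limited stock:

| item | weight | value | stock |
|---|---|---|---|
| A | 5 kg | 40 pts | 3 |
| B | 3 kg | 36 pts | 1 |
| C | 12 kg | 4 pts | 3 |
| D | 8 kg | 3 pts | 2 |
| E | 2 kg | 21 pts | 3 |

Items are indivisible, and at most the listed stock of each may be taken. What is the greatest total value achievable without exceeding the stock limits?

Best selections within weight 24 and stock limits:
- 3×A + 1×B + 3×E: weight 24, value 219
- 3×A + 1×B + 2×E: weight 22, value 198
- 3×A + 3×E: weight 21, value 183
- 2×A + 1×B + 3×E: weight 19, value 179
Best: 219 pts.

219 pts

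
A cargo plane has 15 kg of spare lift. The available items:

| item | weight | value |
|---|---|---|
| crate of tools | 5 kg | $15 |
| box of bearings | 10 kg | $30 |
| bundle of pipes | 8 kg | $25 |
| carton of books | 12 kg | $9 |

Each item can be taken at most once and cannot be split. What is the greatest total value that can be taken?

$45

Check high-value combinations within 15 kg:
- crate of tools+box of bearings: weight 5+10=15, value 15+30=45
- crate of tools+bundle of pipes: weight 5+8=13, value 15+25=40
- box of bearings: weight 10, value 30
- bundle of pipes: weight 8, value 25
Best: $45.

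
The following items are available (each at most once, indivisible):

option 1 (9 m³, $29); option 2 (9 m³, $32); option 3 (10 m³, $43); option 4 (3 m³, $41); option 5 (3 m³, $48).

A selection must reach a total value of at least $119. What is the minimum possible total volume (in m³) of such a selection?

Subsets with value ≥ 119, sorted by total volume:
- option 2+option 4+option 5: volume 15, value 121
- option 3+option 4+option 5: volume 16, value 132
- option 2+option 3+option 5: volume 22, value 123
Minimum volume: 15 m³.

15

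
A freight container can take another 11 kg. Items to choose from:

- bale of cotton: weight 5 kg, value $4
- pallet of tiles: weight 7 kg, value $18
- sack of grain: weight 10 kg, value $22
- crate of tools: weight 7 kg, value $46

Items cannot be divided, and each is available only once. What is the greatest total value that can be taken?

This is a 0/1 knapsack; check combinations near the capacity.
- crate of tools: weight 7, value 46
- sack of grain: weight 10, value 22
- pallet of tiles: weight 7, value 18
Best: $46.

$46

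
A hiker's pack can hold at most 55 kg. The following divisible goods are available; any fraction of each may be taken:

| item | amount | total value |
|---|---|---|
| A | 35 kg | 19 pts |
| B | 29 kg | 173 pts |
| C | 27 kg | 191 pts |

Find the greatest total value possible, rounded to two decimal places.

Take in order of value per unit:
- C (191/27 per unit): all 27 → value 191, running total 191.00
- B (173/29 per unit): 28 of 29 → value 28×173/29 = 167.0345, running total 358.03
Total 358.03.

358.03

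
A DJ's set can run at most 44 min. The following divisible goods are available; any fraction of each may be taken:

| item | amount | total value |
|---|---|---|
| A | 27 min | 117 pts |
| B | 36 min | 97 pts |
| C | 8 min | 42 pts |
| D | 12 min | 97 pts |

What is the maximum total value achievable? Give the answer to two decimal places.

243.00

Take in order of value per unit:
- D (97/12 per unit): all 12 → value 97, running total 97.00
- C (42/8 per unit): all 8 → value 42, running total 139.00
- A (117/27 per unit): 24 of 27 → value 24×117/27 = 104.0000, running total 243.00
Total 243.00.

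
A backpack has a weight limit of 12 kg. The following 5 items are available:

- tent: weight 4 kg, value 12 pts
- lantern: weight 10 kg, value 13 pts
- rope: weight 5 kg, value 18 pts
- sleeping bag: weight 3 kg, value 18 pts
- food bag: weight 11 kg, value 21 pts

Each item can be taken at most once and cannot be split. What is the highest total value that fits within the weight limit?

48 pts

Check high-value combinations within 12 kg:
- tent+rope+sleeping bag: weight 4+5+3=12, value 12+18+18=48
- rope+sleeping bag: weight 5+3=8, value 18+18=36
- tent+sleeping bag: weight 4+3=7, value 12+18=30
- tent+rope: weight 4+5=9, value 12+18=30
- food bag: weight 11, value 21
Best: 48 pts.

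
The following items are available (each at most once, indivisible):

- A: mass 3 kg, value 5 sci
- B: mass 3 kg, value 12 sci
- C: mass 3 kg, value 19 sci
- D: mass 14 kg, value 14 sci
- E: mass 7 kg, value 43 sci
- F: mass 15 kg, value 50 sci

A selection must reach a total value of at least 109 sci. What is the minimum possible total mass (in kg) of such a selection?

25

Subsets with value ≥ 109, sorted by total mass:
- C+E+F: mass 25, value 112
- B+C+E+F: mass 28, value 124
- A+C+E+F: mass 28, value 117
- A+B+E+F: mass 28, value 110
Minimum mass: 25 kg.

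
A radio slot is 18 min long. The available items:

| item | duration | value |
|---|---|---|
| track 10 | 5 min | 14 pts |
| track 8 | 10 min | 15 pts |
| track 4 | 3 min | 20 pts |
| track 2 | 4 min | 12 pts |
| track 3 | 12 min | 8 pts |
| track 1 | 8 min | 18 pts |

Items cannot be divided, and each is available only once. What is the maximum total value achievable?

Check high-value combinations within 18 min:
- track 10+track 4+track 1: duration 5+3+8=16, value 14+20+18=52
- track 4+track 2+track 1: duration 3+4+8=15, value 20+12+18=50
- track 10+track 8+track 4: duration 5+10+3=18, value 14+15+20=49
- track 8+track 4+track 2: duration 10+3+4=17, value 15+20+12=47
- track 10+track 4+track 2: duration 5+3+4=12, value 14+20+12=46
Best: 52 pts.

52 pts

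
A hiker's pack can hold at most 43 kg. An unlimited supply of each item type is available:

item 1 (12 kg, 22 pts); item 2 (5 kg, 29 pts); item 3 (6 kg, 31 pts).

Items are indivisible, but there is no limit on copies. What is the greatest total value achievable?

Best value-per-unit is item 2 at 29/5; filling with it alone gives 8×29 = 232.
Optimal mix: 5×item 2 + 3×item 3 → weight 43, value 238.

238 pts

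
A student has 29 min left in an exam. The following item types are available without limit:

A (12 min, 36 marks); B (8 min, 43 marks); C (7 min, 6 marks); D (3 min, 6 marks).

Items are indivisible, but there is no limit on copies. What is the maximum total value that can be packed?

Best value-per-unit is B at 43/8; filling with it alone gives 3×43 = 129.
Optimal mix: 3×B + 1×D → time 27, value 135.

135 marks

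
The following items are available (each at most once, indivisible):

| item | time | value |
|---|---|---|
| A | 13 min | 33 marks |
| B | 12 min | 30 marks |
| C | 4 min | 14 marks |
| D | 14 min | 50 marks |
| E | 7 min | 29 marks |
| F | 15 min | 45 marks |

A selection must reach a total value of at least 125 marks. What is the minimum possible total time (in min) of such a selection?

Subsets with value ≥ 125, sorted by total time:
- A+C+D+E: time 38, value 126
- C+D+E+F: time 40, value 138
Minimum time: 38 min.

38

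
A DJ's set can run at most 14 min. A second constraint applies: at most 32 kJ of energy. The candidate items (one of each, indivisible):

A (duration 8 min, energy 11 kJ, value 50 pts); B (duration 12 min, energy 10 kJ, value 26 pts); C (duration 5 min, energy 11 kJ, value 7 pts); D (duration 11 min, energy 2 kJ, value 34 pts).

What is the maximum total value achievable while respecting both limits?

57 pts

Feasible sets respecting both limits:
- A+C: duration 13, energy 22, value 57
- A: duration 8, energy 11, value 50
- D: duration 11, energy 2, value 34
Best: 57 pts.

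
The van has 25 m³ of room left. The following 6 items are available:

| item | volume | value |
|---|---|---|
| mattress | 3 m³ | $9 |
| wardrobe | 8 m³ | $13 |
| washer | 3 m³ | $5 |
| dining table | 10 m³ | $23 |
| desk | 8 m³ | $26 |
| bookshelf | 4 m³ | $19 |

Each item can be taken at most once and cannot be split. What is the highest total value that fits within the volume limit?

$77

This is a 0/1 knapsack; check combinations near the capacity.
- mattress+dining table+desk+bookshelf: volume 3+10+8+4=25, value 9+23+26+19=77
- washer+dining table+desk+bookshelf: volume 3+10+8+4=25, value 5+23+26+19=73
- dining table+desk+bookshelf: volume 10+8+4=22, value 23+26+19=68
- mattress+wardrobe+desk+bookshelf: volume 3+8+8+4=23, value 9+13+26+19=67
Best: $77.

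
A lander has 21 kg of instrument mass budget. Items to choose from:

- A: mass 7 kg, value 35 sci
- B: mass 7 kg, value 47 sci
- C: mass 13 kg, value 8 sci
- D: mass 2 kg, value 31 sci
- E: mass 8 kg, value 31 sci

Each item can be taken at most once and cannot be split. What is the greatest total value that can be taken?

113 sci

Check high-value combinations within 21 kg:
- A+B+D: mass 7+7+2=16, value 35+47+31=113
- B+D+E: mass 7+2+8=17, value 47+31+31=109
- A+D+E: mass 7+2+8=17, value 35+31+31=97
- A+B: mass 7+7=14, value 35+47=82
Best: 113 sci.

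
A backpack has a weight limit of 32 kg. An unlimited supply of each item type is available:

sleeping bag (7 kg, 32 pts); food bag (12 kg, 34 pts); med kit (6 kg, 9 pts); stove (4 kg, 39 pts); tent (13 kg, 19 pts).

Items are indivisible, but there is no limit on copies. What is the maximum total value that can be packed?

Best value-per-unit is stove at 39/4, and filling with it alone uses weight 8×4=32. No mix of the others beats 8×39 = 312.

312 pts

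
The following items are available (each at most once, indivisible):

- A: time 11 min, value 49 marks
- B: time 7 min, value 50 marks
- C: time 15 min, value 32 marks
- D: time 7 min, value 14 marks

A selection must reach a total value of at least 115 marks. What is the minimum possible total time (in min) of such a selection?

Subsets with value ≥ 115, sorted by total time:
- A+B+C: time 33, value 131
- A+B+C+D: time 40, value 145
Minimum time: 33 min.

33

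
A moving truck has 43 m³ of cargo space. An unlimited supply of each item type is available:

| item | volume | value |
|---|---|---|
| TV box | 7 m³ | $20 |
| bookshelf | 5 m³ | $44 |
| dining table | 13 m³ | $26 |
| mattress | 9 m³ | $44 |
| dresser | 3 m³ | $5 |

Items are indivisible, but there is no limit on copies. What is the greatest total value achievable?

Best value-per-unit is bookshelf at 44/5; filling with it alone gives 8×44 = 352.
Optimal mix: 8×bookshelf + 1×dresser → volume 43, value 357.

$357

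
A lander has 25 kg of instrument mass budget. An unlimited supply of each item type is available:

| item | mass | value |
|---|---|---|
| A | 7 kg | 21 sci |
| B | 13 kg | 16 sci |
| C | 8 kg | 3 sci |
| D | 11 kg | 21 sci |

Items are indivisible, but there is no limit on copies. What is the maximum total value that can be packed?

Best value-per-unit is A at 21/7, and filling with it alone uses mass 3×7=21. No mix of the others beats 3×21 = 63.

63 sci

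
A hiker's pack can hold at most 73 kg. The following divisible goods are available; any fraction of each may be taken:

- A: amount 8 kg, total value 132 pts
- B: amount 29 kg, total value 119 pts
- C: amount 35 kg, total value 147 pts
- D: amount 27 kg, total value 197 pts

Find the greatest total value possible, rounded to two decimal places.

488.31

Take in order of value per unit:
- A (132/8 per unit): all 8 → value 132, running total 132.00
- D (197/27 per unit): all 27 → value 197, running total 329.00
- C (147/35 per unit): all 35 → value 147, running total 476.00
- B (119/29 per unit): 3 of 29 → value 3×119/29 = 12.3103, running total 488.31
Total 488.31.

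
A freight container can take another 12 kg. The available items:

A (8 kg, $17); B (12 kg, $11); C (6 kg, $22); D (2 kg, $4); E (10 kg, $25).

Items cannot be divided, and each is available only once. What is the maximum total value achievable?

$29

Check high-value combinations within 12 kg:
- D+E: weight 2+10=12, value 4+25=29
- C+D: weight 6+2=8, value 22+4=26
- E: weight 10, value 25
- C: weight 6, value 22
Best: $29.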